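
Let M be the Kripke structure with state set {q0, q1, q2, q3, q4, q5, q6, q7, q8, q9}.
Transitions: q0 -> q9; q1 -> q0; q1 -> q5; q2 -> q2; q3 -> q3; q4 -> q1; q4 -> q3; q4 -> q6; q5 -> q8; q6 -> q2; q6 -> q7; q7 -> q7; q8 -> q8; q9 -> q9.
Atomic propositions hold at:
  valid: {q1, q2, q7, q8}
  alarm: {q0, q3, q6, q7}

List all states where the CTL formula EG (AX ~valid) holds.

Sat(~valid) = {q0, q3, q4, q5, q6, q9}
Sat(AX ~valid) = {s : every successor in {q0, q3, q4, q5, q6, q9}} = {q0, q1, q3, q9}
EG (AX ~valid): greatest fixpoint, start Z0 = {q0, q1, q3, q9}, keep only states in Sat with some successor in Z. Already a fixed point.
Sat(EG (AX ~valid)) = {q0, q1, q3, q9}

{q0, q1, q3, q9}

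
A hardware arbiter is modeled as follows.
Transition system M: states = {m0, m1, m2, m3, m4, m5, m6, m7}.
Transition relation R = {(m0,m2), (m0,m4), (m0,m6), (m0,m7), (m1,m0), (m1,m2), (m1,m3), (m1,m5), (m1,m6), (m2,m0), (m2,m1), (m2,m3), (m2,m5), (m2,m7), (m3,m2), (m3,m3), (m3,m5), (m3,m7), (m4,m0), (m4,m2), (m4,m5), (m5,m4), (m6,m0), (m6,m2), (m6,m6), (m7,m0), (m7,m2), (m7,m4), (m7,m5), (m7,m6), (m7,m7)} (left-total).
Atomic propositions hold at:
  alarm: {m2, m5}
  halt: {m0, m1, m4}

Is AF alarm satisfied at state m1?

AF alarm: least fixpoint, start Z0 = {m2, m5}, add states with every successor in Z. Already a fixed point.
Sat(AF alarm) = {m2, m5}
m1 ∉ Sat(AF alarm) = {m2, m5}, so the formula does not hold at m1.

No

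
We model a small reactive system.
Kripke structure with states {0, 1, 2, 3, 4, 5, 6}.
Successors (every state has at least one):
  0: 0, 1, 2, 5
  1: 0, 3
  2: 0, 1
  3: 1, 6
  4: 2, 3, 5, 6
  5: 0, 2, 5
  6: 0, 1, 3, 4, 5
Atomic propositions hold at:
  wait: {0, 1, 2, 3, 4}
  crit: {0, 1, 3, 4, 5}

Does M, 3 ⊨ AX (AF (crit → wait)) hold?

Yes

Sat(crit → wait) = {0, 1, 2, 3, 4, 6}
AF (crit → wait): least fixpoint, start Z0 = {0, 1, 2, 3, 4, 6}, add states with every successor in Z. Already a fixed point.
Sat(AF (crit → wait)) = {0, 1, 2, 3, 4, 6}
Sat(AX (AF (crit → wait))) = {s : every successor in {0, 1, 2, 3, 4, 6}} = {1, 2, 3}
3 ∈ Sat(AX (AF (crit → wait))) = {1, 2, 3}, so the formula holds at 3.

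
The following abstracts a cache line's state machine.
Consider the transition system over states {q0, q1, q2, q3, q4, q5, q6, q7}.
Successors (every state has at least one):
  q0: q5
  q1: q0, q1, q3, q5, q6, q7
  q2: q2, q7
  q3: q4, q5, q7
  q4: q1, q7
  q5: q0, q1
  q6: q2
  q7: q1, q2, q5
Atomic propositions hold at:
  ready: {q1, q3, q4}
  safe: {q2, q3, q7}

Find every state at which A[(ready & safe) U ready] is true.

{q1, q3, q4}

Sat(ready & safe) = {q3}
A[(ready & safe) U ready]: least fixpoint, start Z0 = Sat(ready) = {q1, q3, q4}, add states in Sat(ready & safe) with every successor in Z. Already a fixed point.
Sat(A[(ready & safe) U ready]) = {q1, q3, q4}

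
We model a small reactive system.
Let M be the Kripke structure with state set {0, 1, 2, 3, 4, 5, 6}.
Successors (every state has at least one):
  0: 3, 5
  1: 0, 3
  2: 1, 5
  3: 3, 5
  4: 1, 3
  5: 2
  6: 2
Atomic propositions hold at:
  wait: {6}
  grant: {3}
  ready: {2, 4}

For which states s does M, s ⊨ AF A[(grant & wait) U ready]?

Sat(grant & wait) = ∅
A[(grant & wait) U ready]: least fixpoint, start Z0 = Sat(ready) = {2, 4}, add states in Sat(grant & wait) with every successor in Z. Already a fixed point.
Sat(A[(grant & wait) U ready]) = {2, 4}
AF A[(grant & wait) U ready]: least fixpoint, start Z0 = {2, 4}, add states with every successor in Z. Z1 = {2, 4, 5, 6}; fixed.
Sat(AF A[(grant & wait) U ready]) = {2, 4, 5, 6}

{2, 4, 5, 6}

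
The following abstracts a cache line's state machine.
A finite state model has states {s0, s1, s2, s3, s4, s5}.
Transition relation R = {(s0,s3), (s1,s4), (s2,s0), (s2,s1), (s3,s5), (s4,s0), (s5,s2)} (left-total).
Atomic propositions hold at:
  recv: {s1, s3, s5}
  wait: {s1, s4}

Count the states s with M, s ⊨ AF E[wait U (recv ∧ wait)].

Sat(recv ∧ wait) = {s1}
E[wait U (recv ∧ wait)]: least fixpoint, start Z0 = Sat((recv ∧ wait)) = {s1}, add states in Sat(wait) with some successor in Z. Already a fixed point.
Sat(E[wait U (recv ∧ wait)]) = {s1}
AF E[wait U (recv ∧ wait)]: least fixpoint, start Z0 = {s1}, add states with every successor in Z. Already a fixed point.
Sat(AF E[wait U (recv ∧ wait)]) = {s1}
|Sat(AF E[wait U (recv ∧ wait)])| = |{s1}| = 1.

1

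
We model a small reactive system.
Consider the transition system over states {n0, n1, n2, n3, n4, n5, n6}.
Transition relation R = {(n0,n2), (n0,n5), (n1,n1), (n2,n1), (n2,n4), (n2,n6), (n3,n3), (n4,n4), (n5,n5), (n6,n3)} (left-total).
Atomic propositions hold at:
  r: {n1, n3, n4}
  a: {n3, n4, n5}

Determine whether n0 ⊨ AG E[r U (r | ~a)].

Sat(~a) = {n0, n1, n2, n6}
Sat(r | ~a) = {n0, n1, n2, n3, n4, n6}
E[r U (r | ~a)]: least fixpoint, start Z0 = Sat((r | ~a)) = {n0, n1, n2, n3, n4, n6}, add states in Sat(r) with some successor in Z. Already a fixed point.
Sat(E[r U (r | ~a)]) = {n0, n1, n2, n3, n4, n6}
AG E[r U (r | ~a)]: greatest fixpoint, start Z0 = {n0, n1, n2, n3, n4, n6}, keep only states in Sat with every successor in Z. Z1 = {n1, n2, n3, n4, n6}; fixed.
Sat(AG E[r U (r | ~a)]) = {n1, n2, n3, n4, n6}
n0 ∉ Sat(AG E[r U (r | ~a)]) = {n1, n2, n3, n4, n6}, so the formula does not hold at n0.

No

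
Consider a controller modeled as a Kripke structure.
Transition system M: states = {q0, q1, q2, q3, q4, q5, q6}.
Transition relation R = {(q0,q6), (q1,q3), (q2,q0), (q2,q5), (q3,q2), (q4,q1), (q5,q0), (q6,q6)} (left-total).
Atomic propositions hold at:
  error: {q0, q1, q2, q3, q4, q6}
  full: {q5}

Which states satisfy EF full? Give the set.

{q1, q2, q3, q4, q5}

EF full: least fixpoint, start Z0 = {q5}, add states with some successor in Z. Z1 = {q2, q5}; Z2 = {q2, q3, q5}; Z3 = {q1, q2, q3, q5}; Z4 = {q1, q2, q3, q4, q5}; fixed.
Sat(EF full) = {q1, q2, q3, q4, q5}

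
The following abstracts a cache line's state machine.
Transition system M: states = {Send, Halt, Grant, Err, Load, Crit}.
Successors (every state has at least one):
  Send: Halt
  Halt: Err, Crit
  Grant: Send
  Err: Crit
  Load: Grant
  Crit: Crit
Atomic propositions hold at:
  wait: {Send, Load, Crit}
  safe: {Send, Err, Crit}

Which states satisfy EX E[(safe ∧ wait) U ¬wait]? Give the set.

{Send, Halt, Grant, Load}

Sat(safe ∧ wait) = {Send, Crit}
Sat(¬wait) = {Halt, Grant, Err}
E[(safe ∧ wait) U ¬wait]: least fixpoint, start Z0 = Sat(¬wait) = {Halt, Grant, Err}, add states in Sat(safe ∧ wait) with some successor in Z. Z1 = {Send, Halt, Grant, Err}; fixed.
Sat(E[(safe ∧ wait) U ¬wait]) = {Send, Halt, Grant, Err}
Sat(EX E[(safe ∧ wait) U ¬wait]) = {s : some successor in {Send, Halt, Grant, Err}} = {Send, Halt, Grant, Load}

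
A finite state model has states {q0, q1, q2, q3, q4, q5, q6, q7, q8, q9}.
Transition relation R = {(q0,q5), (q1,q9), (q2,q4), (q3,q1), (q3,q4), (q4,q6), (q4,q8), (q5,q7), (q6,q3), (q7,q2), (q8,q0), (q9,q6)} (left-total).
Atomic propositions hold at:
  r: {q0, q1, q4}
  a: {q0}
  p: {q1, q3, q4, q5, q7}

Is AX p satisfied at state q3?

Sat(AX p) = {s : every successor in {q1, q3, q4, q5, q7}} = {q0, q2, q3, q5, q6}
q3 ∈ Sat(AX p) = {q0, q2, q3, q5, q6}, so the formula holds at q3.

Yes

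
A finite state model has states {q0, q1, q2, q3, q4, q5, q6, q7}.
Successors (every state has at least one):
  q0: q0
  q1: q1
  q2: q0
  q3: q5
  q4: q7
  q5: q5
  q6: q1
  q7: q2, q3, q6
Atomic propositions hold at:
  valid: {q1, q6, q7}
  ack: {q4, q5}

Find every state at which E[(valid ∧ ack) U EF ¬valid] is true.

{q0, q2, q3, q4, q5, q7}

Sat(valid ∧ ack) = ∅
Sat(¬valid) = {q0, q2, q3, q4, q5}
EF ¬valid: least fixpoint, start Z0 = {q0, q2, q3, q4, q5}, add states with some successor in Z. Z1 = {q0, q2, q3, q4, q5, q7}; fixed.
Sat(EF ¬valid) = {q0, q2, q3, q4, q5, q7}
E[(valid ∧ ack) U EF ¬valid]: least fixpoint, start Z0 = Sat(EF ¬valid) = {q0, q2, q3, q4, q5, q7}, add states in Sat(valid ∧ ack) with some successor in Z. Already a fixed point.
Sat(E[(valid ∧ ack) U EF ¬valid]) = {q0, q2, q3, q4, q5, q7}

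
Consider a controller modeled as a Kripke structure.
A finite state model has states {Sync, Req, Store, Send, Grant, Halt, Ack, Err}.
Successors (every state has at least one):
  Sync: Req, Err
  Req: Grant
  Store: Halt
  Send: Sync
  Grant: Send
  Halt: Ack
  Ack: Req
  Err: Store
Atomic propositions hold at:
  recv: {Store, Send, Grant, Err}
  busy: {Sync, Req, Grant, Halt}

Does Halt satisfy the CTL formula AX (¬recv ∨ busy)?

Yes

Sat(¬recv) = {Sync, Req, Halt, Ack}
Sat(¬recv ∨ busy) = {Sync, Req, Grant, Halt, Ack}
Sat(AX (¬recv ∨ busy)) = {s : every successor in {Sync, Req, Grant, Halt, Ack}} = {Req, Store, Send, Halt, Ack}
Halt ∈ Sat(AX (¬recv ∨ busy)) = {Req, Store, Send, Halt, Ack}, so the formula holds at Halt.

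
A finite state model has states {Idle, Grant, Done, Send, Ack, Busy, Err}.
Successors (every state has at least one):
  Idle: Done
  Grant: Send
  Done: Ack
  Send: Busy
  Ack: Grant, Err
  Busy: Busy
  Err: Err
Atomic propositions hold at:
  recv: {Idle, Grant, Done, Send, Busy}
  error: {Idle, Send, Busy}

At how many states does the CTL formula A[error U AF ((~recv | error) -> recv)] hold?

5

Sat(~recv) = {Ack, Err}
Sat(~recv | error) = {Idle, Send, Ack, Busy, Err}
Sat((~recv | error) -> recv) = {Idle, Grant, Done, Send, Busy}
AF ((~recv | error) -> recv): least fixpoint, start Z0 = {Idle, Grant, Done, Send, Busy}, add states with every successor in Z. Already a fixed point.
Sat(AF ((~recv | error) -> recv)) = {Idle, Grant, Done, Send, Busy}
A[error U AF ((~recv | error) -> recv)]: least fixpoint, start Z0 = Sat(AF ((~recv | error) -> recv)) = {Idle, Grant, Done, Send, Busy}, add states in Sat(error) with every successor in Z. Already a fixed point.
Sat(A[error U AF ((~recv | error) -> recv)]) = {Idle, Grant, Done, Send, Busy}
|Sat(A[error U AF ((~recv | error) -> recv)])| = |{Idle, Grant, Done, Send, Busy}| = 5.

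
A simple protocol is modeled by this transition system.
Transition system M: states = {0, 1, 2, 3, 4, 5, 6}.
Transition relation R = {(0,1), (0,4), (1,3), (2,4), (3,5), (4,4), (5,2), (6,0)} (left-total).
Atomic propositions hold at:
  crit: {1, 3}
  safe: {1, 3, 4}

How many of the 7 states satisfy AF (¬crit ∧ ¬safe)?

6

Sat(¬crit) = {0, 2, 4, 5, 6}
Sat(¬safe) = {0, 2, 5, 6}
Sat(¬crit ∧ ¬safe) = {0, 2, 5, 6}
AF (¬crit ∧ ¬safe): least fixpoint, start Z0 = {0, 2, 5, 6}, add states with every successor in Z. Z1 = {0, 2, 3, 5, 6}; Z2 = {0, 1, 2, 3, 5, 6}; fixed.
Sat(AF (¬crit ∧ ¬safe)) = {0, 1, 2, 3, 5, 6}
|Sat(AF (¬crit ∧ ¬safe))| = |{0, 1, 2, 3, 5, 6}| = 6.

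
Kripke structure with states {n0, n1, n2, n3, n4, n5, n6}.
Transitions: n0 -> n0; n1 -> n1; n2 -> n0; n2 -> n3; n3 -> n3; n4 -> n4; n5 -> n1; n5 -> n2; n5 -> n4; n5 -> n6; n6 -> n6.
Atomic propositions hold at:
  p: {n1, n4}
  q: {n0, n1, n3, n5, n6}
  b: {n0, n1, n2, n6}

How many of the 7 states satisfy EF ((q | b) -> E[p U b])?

Sat(q | b) = {n0, n1, n2, n3, n5, n6}
E[p U b]: least fixpoint, start Z0 = Sat(b) = {n0, n1, n2, n6}, add states in Sat(p) with some successor in Z. Already a fixed point.
Sat(E[p U b]) = {n0, n1, n2, n6}
Sat((q | b) -> E[p U b]) = {n0, n1, n2, n4, n6}
EF ((q | b) -> E[p U b]): least fixpoint, start Z0 = {n0, n1, n2, n4, n6}, add states with some successor in Z. Z1 = {n0, n1, n2, n4, n5, n6}; fixed.
Sat(EF ((q | b) -> E[p U b])) = {n0, n1, n2, n4, n5, n6}
|Sat(EF ((q | b) -> E[p U b]))| = |{n0, n1, n2, n4, n5, n6}| = 6.

6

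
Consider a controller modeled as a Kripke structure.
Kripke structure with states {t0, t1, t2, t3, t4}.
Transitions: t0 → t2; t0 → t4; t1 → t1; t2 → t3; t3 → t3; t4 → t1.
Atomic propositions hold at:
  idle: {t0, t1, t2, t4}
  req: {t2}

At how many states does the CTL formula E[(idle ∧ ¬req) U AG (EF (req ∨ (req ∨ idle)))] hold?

Sat(¬req) = {t0, t1, t3, t4}
Sat(idle ∧ ¬req) = {t0, t1, t4}
Sat(req ∨ idle) = {t0, t1, t2, t4}
Sat(req ∨ (req ∨ idle)) = {t0, t1, t2, t4}
EF (req ∨ (req ∨ idle)): least fixpoint, start Z0 = {t0, t1, t2, t4}, add states with some successor in Z. Already a fixed point.
Sat(EF (req ∨ (req ∨ idle))) = {t0, t1, t2, t4}
AG (EF (req ∨ (req ∨ idle))): greatest fixpoint, start Z0 = {t0, t1, t2, t4}, keep only states in Sat with every successor in Z. Z1 = {t0, t1, t4}; Z2 = {t1, t4}; fixed.
Sat(AG (EF (req ∨ (req ∨ idle)))) = {t1, t4}
E[(idle ∧ ¬req) U AG (EF (req ∨ (req ∨ idle)))]: least fixpoint, start Z0 = Sat(AG (EF (req ∨ (req ∨ idle)))) = {t1, t4}, add states in Sat(idle ∧ ¬req) with some successor in Z. Z1 = {t0, t1, t4}; fixed.
Sat(E[(idle ∧ ¬req) U AG (EF (req ∨ (req ∨ idle)))]) = {t0, t1, t4}
|Sat(E[(idle ∧ ¬req) U AG (EF (req ∨ (req ∨ idle)))])| = |{t0, t1, t4}| = 3.

3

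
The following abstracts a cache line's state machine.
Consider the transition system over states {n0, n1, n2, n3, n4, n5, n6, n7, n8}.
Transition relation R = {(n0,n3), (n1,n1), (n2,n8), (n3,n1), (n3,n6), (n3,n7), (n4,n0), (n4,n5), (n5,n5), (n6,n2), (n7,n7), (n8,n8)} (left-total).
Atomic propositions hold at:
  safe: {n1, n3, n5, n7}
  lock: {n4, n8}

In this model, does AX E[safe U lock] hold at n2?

Yes

E[safe U lock]: least fixpoint, start Z0 = Sat(lock) = {n4, n8}, add states in Sat(safe) with some successor in Z. Already a fixed point.
Sat(E[safe U lock]) = {n4, n8}
Sat(AX E[safe U lock]) = {s : every successor in {n4, n8}} = {n2, n8}
n2 ∈ Sat(AX E[safe U lock]) = {n2, n8}, so the formula holds at n2.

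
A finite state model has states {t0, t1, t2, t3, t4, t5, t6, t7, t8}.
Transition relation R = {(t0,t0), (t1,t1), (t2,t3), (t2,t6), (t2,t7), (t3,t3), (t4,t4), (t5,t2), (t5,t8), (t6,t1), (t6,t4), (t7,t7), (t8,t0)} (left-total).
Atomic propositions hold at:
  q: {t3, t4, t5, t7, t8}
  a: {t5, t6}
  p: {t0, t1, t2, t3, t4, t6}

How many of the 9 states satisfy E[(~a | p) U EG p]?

Sat(~a) = {t0, t1, t2, t3, t4, t7, t8}
Sat(~a | p) = {t0, t1, t2, t3, t4, t6, t7, t8}
EG p: greatest fixpoint, start Z0 = {t0, t1, t2, t3, t4, t6}, keep only states in Sat with some successor in Z. Already a fixed point.
Sat(EG p) = {t0, t1, t2, t3, t4, t6}
E[(~a | p) U EG p]: least fixpoint, start Z0 = Sat(EG p) = {t0, t1, t2, t3, t4, t6}, add states in Sat(~a | p) with some successor in Z. Z1 = {t0, t1, t2, t3, t4, t6, t8}; fixed.
Sat(E[(~a | p) U EG p]) = {t0, t1, t2, t3, t4, t6, t8}
|Sat(E[(~a | p) U EG p])| = |{t0, t1, t2, t3, t4, t6, t8}| = 7.

7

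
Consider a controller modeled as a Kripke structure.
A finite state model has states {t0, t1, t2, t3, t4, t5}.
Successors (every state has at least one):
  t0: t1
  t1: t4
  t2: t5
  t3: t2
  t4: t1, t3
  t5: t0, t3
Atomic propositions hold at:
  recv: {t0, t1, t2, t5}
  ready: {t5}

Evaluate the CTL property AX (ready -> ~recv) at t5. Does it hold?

Yes

Sat(~recv) = {t3, t4}
Sat(ready -> ~recv) = {t0, t1, t2, t3, t4}
Sat(AX (ready -> ~recv)) = {s : every successor in {t0, t1, t2, t3, t4}} = {t0, t1, t3, t4, t5}
t5 ∈ Sat(AX (ready -> ~recv)) = {t0, t1, t3, t4, t5}, so the formula holds at t5.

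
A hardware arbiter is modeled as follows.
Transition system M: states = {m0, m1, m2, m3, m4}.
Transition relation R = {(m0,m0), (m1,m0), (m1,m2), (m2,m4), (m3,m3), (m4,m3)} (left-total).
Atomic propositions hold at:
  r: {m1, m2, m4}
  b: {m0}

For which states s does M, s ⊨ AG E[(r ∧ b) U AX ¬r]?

{m0, m3, m4}

Sat(r ∧ b) = ∅
Sat(¬r) = {m0, m3}
Sat(AX ¬r) = {s : every successor in {m0, m3}} = {m0, m3, m4}
E[(r ∧ b) U AX ¬r]: least fixpoint, start Z0 = Sat(AX ¬r) = {m0, m3, m4}, add states in Sat(r ∧ b) with some successor in Z. Already a fixed point.
Sat(E[(r ∧ b) U AX ¬r]) = {m0, m3, m4}
AG E[(r ∧ b) U AX ¬r]: greatest fixpoint, start Z0 = {m0, m3, m4}, keep only states in Sat with every successor in Z. Already a fixed point.
Sat(AG E[(r ∧ b) U AX ¬r]) = {m0, m3, m4}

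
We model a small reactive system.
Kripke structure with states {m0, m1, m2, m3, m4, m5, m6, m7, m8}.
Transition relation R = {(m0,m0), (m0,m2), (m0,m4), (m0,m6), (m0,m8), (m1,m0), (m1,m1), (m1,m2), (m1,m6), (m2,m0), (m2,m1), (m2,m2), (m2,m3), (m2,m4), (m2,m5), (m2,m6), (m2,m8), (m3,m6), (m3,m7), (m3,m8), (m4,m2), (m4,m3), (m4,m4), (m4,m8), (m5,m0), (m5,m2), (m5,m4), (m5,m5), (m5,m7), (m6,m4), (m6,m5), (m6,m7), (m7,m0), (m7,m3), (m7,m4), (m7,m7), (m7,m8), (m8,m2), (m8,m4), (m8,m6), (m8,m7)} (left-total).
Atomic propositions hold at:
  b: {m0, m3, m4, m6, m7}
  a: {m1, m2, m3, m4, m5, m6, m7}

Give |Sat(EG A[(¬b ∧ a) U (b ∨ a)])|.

8

Sat(¬b) = {m1, m2, m5, m8}
Sat(¬b ∧ a) = {m1, m2, m5}
Sat(b ∨ a) = {m0, m1, m2, m3, m4, m5, m6, m7}
A[(¬b ∧ a) U (b ∨ a)]: least fixpoint, start Z0 = Sat((b ∨ a)) = {m0, m1, m2, m3, m4, m5, m6, m7}, add states in Sat(¬b ∧ a) with every successor in Z. Already a fixed point.
Sat(A[(¬b ∧ a) U (b ∨ a)]) = {m0, m1, m2, m3, m4, m5, m6, m7}
EG A[(¬b ∧ a) U (b ∨ a)]: greatest fixpoint, start Z0 = {m0, m1, m2, m3, m4, m5, m6, m7}, keep only states in Sat with some successor in Z. Already a fixed point.
Sat(EG A[(¬b ∧ a) U (b ∨ a)]) = {m0, m1, m2, m3, m4, m5, m6, m7}
|Sat(EG A[(¬b ∧ a) U (b ∨ a)])| = |{m0, m1, m2, m3, m4, m5, m6, m7}| = 8.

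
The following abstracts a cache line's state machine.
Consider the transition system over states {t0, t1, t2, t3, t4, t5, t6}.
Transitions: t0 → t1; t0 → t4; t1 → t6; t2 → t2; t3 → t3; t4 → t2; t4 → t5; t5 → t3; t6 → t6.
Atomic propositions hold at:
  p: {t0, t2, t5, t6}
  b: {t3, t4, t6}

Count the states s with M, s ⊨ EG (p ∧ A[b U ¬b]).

Sat(¬b) = {t0, t1, t2, t5}
A[b U ¬b]: least fixpoint, start Z0 = Sat(¬b) = {t0, t1, t2, t5}, add states in Sat(b) with every successor in Z. Z1 = {t0, t1, t2, t4, t5}; fixed.
Sat(A[b U ¬b]) = {t0, t1, t2, t4, t5}
Sat(p ∧ A[b U ¬b]) = {t0, t2, t5}
EG (p ∧ A[b U ¬b]): greatest fixpoint, start Z0 = {t0, t2, t5}, keep only states in Sat with some successor in Z. Z1 = {t2}; fixed.
Sat(EG (p ∧ A[b U ¬b])) = {t2}
|Sat(EG (p ∧ A[b U ¬b]))| = |{t2}| = 1.

1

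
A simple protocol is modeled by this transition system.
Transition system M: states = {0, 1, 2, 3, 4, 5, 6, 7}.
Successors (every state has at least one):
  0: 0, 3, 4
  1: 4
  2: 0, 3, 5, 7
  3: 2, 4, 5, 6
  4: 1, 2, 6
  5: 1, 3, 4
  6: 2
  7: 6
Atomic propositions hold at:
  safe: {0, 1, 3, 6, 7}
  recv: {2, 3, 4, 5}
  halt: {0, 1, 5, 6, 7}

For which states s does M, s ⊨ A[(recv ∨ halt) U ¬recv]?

Sat(recv ∨ halt) = {0, 1, 2, 3, 4, 5, 6, 7}
Sat(¬recv) = {0, 1, 6, 7}
A[(recv ∨ halt) U ¬recv]: least fixpoint, start Z0 = Sat(¬recv) = {0, 1, 6, 7}, add states in Sat(recv ∨ halt) with every successor in Z. Already a fixed point.
Sat(A[(recv ∨ halt) U ¬recv]) = {0, 1, 6, 7}

{0, 1, 6, 7}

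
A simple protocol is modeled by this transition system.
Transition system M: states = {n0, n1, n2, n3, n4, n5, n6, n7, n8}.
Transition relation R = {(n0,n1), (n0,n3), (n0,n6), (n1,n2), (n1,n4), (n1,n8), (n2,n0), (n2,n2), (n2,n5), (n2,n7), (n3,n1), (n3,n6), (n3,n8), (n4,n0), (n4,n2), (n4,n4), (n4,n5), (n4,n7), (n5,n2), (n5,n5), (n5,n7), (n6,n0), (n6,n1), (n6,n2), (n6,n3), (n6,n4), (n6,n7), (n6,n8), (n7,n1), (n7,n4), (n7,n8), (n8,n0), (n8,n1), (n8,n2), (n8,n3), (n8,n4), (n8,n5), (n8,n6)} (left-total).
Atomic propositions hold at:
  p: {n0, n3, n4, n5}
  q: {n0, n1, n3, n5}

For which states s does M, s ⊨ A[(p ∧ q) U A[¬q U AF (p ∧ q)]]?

Sat(p ∧ q) = {n0, n3, n5}
Sat(¬q) = {n2, n4, n6, n7, n8}
AF (p ∧ q): least fixpoint, start Z0 = {n0, n3, n5}, add states with every successor in Z. Already a fixed point.
Sat(AF (p ∧ q)) = {n0, n3, n5}
A[¬q U AF (p ∧ q)]: least fixpoint, start Z0 = Sat(AF (p ∧ q)) = {n0, n3, n5}, add states in Sat(¬q) with every successor in Z. Already a fixed point.
Sat(A[¬q U AF (p ∧ q)]) = {n0, n3, n5}
A[(p ∧ q) U A[¬q U AF (p ∧ q)]]: least fixpoint, start Z0 = Sat(A[¬q U AF (p ∧ q)]) = {n0, n3, n5}, add states in Sat(p ∧ q) with every successor in Z. Already a fixed point.
Sat(A[(p ∧ q) U A[¬q U AF (p ∧ q)]]) = {n0, n3, n5}

{n0, n3, n5}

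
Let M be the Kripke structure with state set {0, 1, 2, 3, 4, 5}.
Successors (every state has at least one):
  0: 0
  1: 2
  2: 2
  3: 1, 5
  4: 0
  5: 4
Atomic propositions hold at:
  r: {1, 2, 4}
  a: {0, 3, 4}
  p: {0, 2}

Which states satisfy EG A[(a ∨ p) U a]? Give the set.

{0, 4}

Sat(a ∨ p) = {0, 2, 3, 4}
A[(a ∨ p) U a]: least fixpoint, start Z0 = Sat(a) = {0, 3, 4}, add states in Sat(a ∨ p) with every successor in Z. Already a fixed point.
Sat(A[(a ∨ p) U a]) = {0, 3, 4}
EG A[(a ∨ p) U a]: greatest fixpoint, start Z0 = {0, 3, 4}, keep only states in Sat with some successor in Z. Z1 = {0, 4}; fixed.
Sat(EG A[(a ∨ p) U a]) = {0, 4}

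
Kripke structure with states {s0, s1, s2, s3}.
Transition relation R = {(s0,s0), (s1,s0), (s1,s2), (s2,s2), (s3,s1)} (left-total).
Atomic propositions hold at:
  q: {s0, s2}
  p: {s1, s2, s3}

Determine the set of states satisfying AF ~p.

{s0}

Sat(~p) = {s0}
AF ~p: least fixpoint, start Z0 = {s0}, add states with every successor in Z. Already a fixed point.
Sat(AF ~p) = {s0}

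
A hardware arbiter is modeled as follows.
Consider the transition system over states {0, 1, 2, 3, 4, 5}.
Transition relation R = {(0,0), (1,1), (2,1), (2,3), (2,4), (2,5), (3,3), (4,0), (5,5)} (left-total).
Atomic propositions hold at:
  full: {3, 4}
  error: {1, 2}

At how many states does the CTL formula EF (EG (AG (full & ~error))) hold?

Sat(~error) = {0, 3, 4, 5}
Sat(full & ~error) = {3, 4}
AG (full & ~error): greatest fixpoint, start Z0 = {3, 4}, keep only states in Sat with every successor in Z. Z1 = {3}; fixed.
Sat(AG (full & ~error)) = {3}
EG (AG (full & ~error)): greatest fixpoint, start Z0 = {3}, keep only states in Sat with some successor in Z. Already a fixed point.
Sat(EG (AG (full & ~error))) = {3}
EF (EG (AG (full & ~error))): least fixpoint, start Z0 = {3}, add states with some successor in Z. Z1 = {2, 3}; fixed.
Sat(EF (EG (AG (full & ~error)))) = {2, 3}
|Sat(EF (EG (AG (full & ~error))))| = |{2, 3}| = 2.

2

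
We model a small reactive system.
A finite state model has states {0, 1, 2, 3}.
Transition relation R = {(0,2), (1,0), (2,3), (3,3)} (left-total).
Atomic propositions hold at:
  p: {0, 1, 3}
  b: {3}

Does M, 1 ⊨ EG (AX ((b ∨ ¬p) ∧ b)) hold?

Sat(¬p) = {2}
Sat(b ∨ ¬p) = {2, 3}
Sat((b ∨ ¬p) ∧ b) = {3}
Sat(AX ((b ∨ ¬p) ∧ b)) = {s : every successor in {3}} = {2, 3}
EG (AX ((b ∨ ¬p) ∧ b)): greatest fixpoint, start Z0 = {2, 3}, keep only states in Sat with some successor in Z. Already a fixed point.
Sat(EG (AX ((b ∨ ¬p) ∧ b))) = {2, 3}
1 ∉ Sat(EG (AX ((b ∨ ¬p) ∧ b))) = {2, 3}, so the formula does not hold at 1.

No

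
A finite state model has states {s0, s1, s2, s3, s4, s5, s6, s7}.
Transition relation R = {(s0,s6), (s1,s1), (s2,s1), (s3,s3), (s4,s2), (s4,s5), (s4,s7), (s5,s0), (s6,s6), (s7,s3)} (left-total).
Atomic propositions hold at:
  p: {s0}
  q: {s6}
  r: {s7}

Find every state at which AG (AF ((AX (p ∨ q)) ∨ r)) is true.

Sat(p ∨ q) = {s0, s6}
Sat(AX (p ∨ q)) = {s : every successor in {s0, s6}} = {s0, s5, s6}
Sat((AX (p ∨ q)) ∨ r) = {s0, s5, s6, s7}
AF ((AX (p ∨ q)) ∨ r): least fixpoint, start Z0 = {s0, s5, s6, s7}, add states with every successor in Z. Already a fixed point.
Sat(AF ((AX (p ∨ q)) ∨ r)) = {s0, s5, s6, s7}
AG (AF ((AX (p ∨ q)) ∨ r)): greatest fixpoint, start Z0 = {s0, s5, s6, s7}, keep only states in Sat with every successor in Z. Z1 = {s0, s5, s6}; fixed.
Sat(AG (AF ((AX (p ∨ q)) ∨ r))) = {s0, s5, s6}

{s0, s5, s6}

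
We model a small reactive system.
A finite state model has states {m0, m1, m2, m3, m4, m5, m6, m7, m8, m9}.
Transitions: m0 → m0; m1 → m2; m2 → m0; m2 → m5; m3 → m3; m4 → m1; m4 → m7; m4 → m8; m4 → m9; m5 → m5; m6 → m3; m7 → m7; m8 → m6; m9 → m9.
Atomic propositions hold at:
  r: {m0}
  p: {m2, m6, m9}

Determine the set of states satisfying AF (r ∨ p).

{m0, m1, m2, m6, m8, m9}

Sat(r ∨ p) = {m0, m2, m6, m9}
AF (r ∨ p): least fixpoint, start Z0 = {m0, m2, m6, m9}, add states with every successor in Z. Z1 = {m0, m1, m2, m6, m8, m9}; fixed.
Sat(AF (r ∨ p)) = {m0, m1, m2, m6, m8, m9}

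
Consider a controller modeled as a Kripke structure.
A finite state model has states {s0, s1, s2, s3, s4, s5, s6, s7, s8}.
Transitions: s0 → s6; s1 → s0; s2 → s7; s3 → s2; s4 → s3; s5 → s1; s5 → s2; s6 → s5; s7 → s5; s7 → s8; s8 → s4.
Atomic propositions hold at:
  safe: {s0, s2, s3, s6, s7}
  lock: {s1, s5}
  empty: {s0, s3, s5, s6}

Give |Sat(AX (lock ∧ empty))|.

1

Sat(lock ∧ empty) = {s5}
Sat(AX (lock ∧ empty)) = {s : every successor in {s5}} = {s6}
|Sat(AX (lock ∧ empty))| = |{s6}| = 1.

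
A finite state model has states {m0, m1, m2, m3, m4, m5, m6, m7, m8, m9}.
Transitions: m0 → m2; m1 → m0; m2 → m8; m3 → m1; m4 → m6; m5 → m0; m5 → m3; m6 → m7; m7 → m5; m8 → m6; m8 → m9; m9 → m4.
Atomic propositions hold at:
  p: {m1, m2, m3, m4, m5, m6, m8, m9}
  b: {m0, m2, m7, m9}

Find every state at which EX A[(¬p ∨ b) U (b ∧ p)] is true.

Sat(¬p) = {m0, m7}
Sat(¬p ∨ b) = {m0, m2, m7, m9}
Sat(b ∧ p) = {m2, m9}
A[(¬p ∨ b) U (b ∧ p)]: least fixpoint, start Z0 = Sat((b ∧ p)) = {m2, m9}, add states in Sat(¬p ∨ b) with every successor in Z. Z1 = {m0, m2, m9}; fixed.
Sat(A[(¬p ∨ b) U (b ∧ p)]) = {m0, m2, m9}
Sat(EX A[(¬p ∨ b) U (b ∧ p)]) = {s : some successor in {m0, m2, m9}} = {m0, m1, m5, m8}

{m0, m1, m5, m8}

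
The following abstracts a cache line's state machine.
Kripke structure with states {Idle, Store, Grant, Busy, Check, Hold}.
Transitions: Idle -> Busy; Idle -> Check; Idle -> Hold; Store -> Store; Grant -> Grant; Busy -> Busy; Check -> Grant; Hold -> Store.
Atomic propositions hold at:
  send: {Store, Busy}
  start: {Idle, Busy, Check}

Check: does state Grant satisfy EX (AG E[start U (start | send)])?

No

Sat(start | send) = {Idle, Store, Busy, Check}
E[start U (start | send)]: least fixpoint, start Z0 = Sat((start | send)) = {Idle, Store, Busy, Check}, add states in Sat(start) with some successor in Z. Already a fixed point.
Sat(E[start U (start | send)]) = {Idle, Store, Busy, Check}
AG E[start U (start | send)]: greatest fixpoint, start Z0 = {Idle, Store, Busy, Check}, keep only states in Sat with every successor in Z. Z1 = {Store, Busy}; fixed.
Sat(AG E[start U (start | send)]) = {Store, Busy}
Sat(EX (AG E[start U (start | send)])) = {s : some successor in {Store, Busy}} = {Idle, Store, Busy, Hold}
Grant ∉ Sat(EX (AG E[start U (start | send)])) = {Idle, Store, Busy, Hold}, so the formula does not hold at Grant.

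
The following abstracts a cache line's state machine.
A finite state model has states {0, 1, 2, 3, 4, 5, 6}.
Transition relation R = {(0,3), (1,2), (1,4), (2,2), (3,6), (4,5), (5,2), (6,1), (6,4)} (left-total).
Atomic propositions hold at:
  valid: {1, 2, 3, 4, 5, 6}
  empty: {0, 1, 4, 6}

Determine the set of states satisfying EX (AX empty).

Sat(AX empty) = {s : every successor in {0, 1, 4, 6}} = {3, 6}
Sat(EX (AX empty)) = {s : some successor in {3, 6}} = {0, 3}

{0, 3}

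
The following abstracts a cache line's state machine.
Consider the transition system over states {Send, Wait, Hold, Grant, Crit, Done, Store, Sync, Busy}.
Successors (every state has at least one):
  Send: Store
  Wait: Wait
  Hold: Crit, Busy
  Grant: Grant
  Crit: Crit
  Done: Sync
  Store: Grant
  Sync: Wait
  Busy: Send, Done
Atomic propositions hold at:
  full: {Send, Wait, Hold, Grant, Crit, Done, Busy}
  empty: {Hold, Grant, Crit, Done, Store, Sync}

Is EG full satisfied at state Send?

EG full: greatest fixpoint, start Z0 = {Send, Wait, Hold, Grant, Crit, Done, Busy}, keep only states in Sat with some successor in Z. Z1 = {Wait, Hold, Grant, Crit, Busy}; Z2 = {Wait, Hold, Grant, Crit}; fixed.
Sat(EG full) = {Wait, Hold, Grant, Crit}
Send ∉ Sat(EG full) = {Wait, Hold, Grant, Crit}, so the formula does not hold at Send.

No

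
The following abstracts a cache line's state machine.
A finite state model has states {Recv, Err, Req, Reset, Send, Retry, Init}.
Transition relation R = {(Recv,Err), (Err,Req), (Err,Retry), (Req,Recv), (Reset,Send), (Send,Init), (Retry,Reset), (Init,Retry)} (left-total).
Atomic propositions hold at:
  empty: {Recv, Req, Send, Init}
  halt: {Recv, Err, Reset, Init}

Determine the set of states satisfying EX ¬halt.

{Err, Reset, Init}

Sat(¬halt) = {Req, Send, Retry}
Sat(EX ¬halt) = {s : some successor in {Req, Send, Retry}} = {Err, Reset, Init}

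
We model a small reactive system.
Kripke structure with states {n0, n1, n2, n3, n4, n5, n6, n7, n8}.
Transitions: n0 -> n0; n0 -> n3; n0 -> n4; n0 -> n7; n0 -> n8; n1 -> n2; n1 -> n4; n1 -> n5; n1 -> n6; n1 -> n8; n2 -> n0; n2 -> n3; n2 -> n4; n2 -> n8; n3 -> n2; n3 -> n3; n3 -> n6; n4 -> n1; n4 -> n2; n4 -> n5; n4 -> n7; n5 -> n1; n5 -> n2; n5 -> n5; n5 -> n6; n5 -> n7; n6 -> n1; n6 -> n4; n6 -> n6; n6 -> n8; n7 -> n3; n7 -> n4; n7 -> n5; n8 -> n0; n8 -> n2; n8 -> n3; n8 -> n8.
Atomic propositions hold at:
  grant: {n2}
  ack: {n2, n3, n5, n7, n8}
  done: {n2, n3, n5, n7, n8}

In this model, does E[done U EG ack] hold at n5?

Yes

EG ack: greatest fixpoint, start Z0 = {n2, n3, n5, n7, n8}, keep only states in Sat with some successor in Z. Already a fixed point.
Sat(EG ack) = {n2, n3, n5, n7, n8}
E[done U EG ack]: least fixpoint, start Z0 = Sat(EG ack) = {n2, n3, n5, n7, n8}, add states in Sat(done) with some successor in Z. Already a fixed point.
Sat(E[done U EG ack]) = {n2, n3, n5, n7, n8}
n5 ∈ Sat(E[done U EG ack]) = {n2, n3, n5, n7, n8}, so the formula holds at n5.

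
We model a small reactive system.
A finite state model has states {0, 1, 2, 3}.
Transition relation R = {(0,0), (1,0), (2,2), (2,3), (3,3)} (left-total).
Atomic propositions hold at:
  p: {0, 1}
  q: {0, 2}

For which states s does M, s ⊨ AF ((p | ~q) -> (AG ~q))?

{2, 3}

Sat(~q) = {1, 3}
Sat(p | ~q) = {0, 1, 3}
AG ~q: greatest fixpoint, start Z0 = {1, 3}, keep only states in Sat with every successor in Z. Z1 = {3}; fixed.
Sat(AG ~q) = {3}
Sat((p | ~q) -> (AG ~q)) = {2, 3}
AF ((p | ~q) -> (AG ~q)): least fixpoint, start Z0 = {2, 3}, add states with every successor in Z. Already a fixed point.
Sat(AF ((p | ~q) -> (AG ~q))) = {2, 3}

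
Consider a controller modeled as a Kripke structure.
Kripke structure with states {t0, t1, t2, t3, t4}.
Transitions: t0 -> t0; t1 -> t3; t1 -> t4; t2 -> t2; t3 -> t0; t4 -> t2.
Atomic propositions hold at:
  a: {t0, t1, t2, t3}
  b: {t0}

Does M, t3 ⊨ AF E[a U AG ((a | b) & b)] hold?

Sat(a | b) = {t0, t1, t2, t3}
Sat((a | b) & b) = {t0}
AG ((a | b) & b): greatest fixpoint, start Z0 = {t0}, keep only states in Sat with every successor in Z. Already a fixed point.
Sat(AG ((a | b) & b)) = {t0}
E[a U AG ((a | b) & b)]: least fixpoint, start Z0 = Sat(AG ((a | b) & b)) = {t0}, add states in Sat(a) with some successor in Z. Z1 = {t0, t3}; Z2 = {t0, t1, t3}; fixed.
Sat(E[a U AG ((a | b) & b)]) = {t0, t1, t3}
AF E[a U AG ((a | b) & b)]: least fixpoint, start Z0 = {t0, t1, t3}, add states with every successor in Z. Already a fixed point.
Sat(AF E[a U AG ((a | b) & b)]) = {t0, t1, t3}
t3 ∈ Sat(AF E[a U AG ((a | b) & b)]) = {t0, t1, t3}, so the formula holds at t3.

Yes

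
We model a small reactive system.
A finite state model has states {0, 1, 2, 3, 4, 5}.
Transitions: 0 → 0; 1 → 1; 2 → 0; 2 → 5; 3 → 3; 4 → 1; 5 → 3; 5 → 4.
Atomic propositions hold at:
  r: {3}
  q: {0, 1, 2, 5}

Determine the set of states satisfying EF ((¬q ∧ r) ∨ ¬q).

{2, 3, 4, 5}

Sat(¬q) = {3, 4}
Sat(¬q ∧ r) = {3}
Sat((¬q ∧ r) ∨ ¬q) = {3, 4}
EF ((¬q ∧ r) ∨ ¬q): least fixpoint, start Z0 = {3, 4}, add states with some successor in Z. Z1 = {3, 4, 5}; Z2 = {2, 3, 4, 5}; fixed.
Sat(EF ((¬q ∧ r) ∨ ¬q)) = {2, 3, 4, 5}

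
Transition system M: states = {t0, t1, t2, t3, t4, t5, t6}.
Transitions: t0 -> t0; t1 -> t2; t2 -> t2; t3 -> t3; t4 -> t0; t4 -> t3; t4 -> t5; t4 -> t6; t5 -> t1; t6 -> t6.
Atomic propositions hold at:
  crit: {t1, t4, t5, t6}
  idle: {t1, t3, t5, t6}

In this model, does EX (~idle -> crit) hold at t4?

Sat(~idle) = {t0, t2, t4}
Sat(~idle -> crit) = {t1, t3, t4, t5, t6}
Sat(EX (~idle -> crit)) = {s : some successor in {t1, t3, t4, t5, t6}} = {t3, t4, t5, t6}
t4 ∈ Sat(EX (~idle -> crit)) = {t3, t4, t5, t6}, so the formula holds at t4.

Yes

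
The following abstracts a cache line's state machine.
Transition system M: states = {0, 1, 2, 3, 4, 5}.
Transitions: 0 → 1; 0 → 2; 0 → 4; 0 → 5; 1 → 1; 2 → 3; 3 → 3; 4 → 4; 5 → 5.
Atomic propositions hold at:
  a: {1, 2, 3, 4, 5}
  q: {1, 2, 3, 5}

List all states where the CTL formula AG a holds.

{1, 2, 3, 4, 5}

AG a: greatest fixpoint, start Z0 = {1, 2, 3, 4, 5}, keep only states in Sat with every successor in Z. Already a fixed point.
Sat(AG a) = {1, 2, 3, 4, 5}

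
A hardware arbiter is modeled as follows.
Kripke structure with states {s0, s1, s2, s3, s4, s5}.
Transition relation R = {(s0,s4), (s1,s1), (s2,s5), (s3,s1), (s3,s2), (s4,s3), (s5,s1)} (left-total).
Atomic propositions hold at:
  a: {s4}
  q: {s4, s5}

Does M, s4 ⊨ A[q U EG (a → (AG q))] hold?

Yes

AG q: greatest fixpoint, start Z0 = {s4, s5}, keep only states in Sat with every successor in Z. Z1 = ∅; fixed.
Sat(AG q) = ∅
Sat(a → (AG q)) = {s0, s1, s2, s3, s5}
EG (a → (AG q)): greatest fixpoint, start Z0 = {s0, s1, s2, s3, s5}, keep only states in Sat with some successor in Z. Z1 = {s1, s2, s3, s5}; fixed.
Sat(EG (a → (AG q))) = {s1, s2, s3, s5}
A[q U EG (a → (AG q))]: least fixpoint, start Z0 = Sat(EG (a → (AG q))) = {s1, s2, s3, s5}, add states in Sat(q) with every successor in Z. Z1 = {s1, s2, s3, s4, s5}; fixed.
Sat(A[q U EG (a → (AG q))]) = {s1, s2, s3, s4, s5}
s4 ∈ Sat(A[q U EG (a → (AG q))]) = {s1, s2, s3, s4, s5}, so the formula holds at s4.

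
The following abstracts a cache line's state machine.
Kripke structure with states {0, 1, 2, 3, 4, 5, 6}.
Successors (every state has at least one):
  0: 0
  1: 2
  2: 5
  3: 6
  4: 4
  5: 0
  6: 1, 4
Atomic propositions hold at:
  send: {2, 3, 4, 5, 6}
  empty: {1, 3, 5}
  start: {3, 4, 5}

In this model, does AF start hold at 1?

Yes

AF start: least fixpoint, start Z0 = {3, 4, 5}, add states with every successor in Z. Z1 = {2, 3, 4, 5}; Z2 = {1, 2, 3, 4, 5}; Z3 = {1, 2, 3, 4, 5, 6}; fixed.
Sat(AF start) = {1, 2, 3, 4, 5, 6}
1 ∈ Sat(AF start) = {1, 2, 3, 4, 5, 6}, so the formula holds at 1.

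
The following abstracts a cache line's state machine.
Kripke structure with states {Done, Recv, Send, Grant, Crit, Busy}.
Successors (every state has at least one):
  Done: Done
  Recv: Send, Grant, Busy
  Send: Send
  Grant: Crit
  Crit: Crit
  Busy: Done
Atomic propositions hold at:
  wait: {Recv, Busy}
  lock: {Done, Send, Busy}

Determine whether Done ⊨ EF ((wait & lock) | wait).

Sat(wait & lock) = {Busy}
Sat((wait & lock) | wait) = {Recv, Busy}
EF ((wait & lock) | wait): least fixpoint, start Z0 = {Recv, Busy}, add states with some successor in Z. Already a fixed point.
Sat(EF ((wait & lock) | wait)) = {Recv, Busy}
Done ∉ Sat(EF ((wait & lock) | wait)) = {Recv, Busy}, so the formula does not hold at Done.

No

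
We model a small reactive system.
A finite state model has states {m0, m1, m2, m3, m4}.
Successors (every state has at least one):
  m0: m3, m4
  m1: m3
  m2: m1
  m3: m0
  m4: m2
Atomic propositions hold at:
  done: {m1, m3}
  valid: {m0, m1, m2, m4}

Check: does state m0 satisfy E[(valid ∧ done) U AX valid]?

Sat(valid ∧ done) = {m1}
Sat(AX valid) = {s : every successor in {m0, m1, m2, m4}} = {m2, m3, m4}
E[(valid ∧ done) U AX valid]: least fixpoint, start Z0 = Sat(AX valid) = {m2, m3, m4}, add states in Sat(valid ∧ done) with some successor in Z. Z1 = {m1, m2, m3, m4}; fixed.
Sat(E[(valid ∧ done) U AX valid]) = {m1, m2, m3, m4}
m0 ∉ Sat(E[(valid ∧ done) U AX valid]) = {m1, m2, m3, m4}, so the formula does not hold at m0.

No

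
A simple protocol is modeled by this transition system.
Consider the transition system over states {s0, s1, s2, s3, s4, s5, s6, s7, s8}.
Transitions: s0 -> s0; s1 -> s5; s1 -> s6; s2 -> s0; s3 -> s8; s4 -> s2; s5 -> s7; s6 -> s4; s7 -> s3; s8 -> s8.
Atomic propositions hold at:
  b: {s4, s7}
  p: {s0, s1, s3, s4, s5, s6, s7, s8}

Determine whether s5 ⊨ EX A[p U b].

A[p U b]: least fixpoint, start Z0 = Sat(b) = {s4, s7}, add states in Sat(p) with every successor in Z. Z1 = {s4, s5, s6, s7}; Z2 = {s1, s4, s5, s6, s7}; fixed.
Sat(A[p U b]) = {s1, s4, s5, s6, s7}
Sat(EX A[p U b]) = {s : some successor in {s1, s4, s5, s6, s7}} = {s1, s5, s6}
s5 ∈ Sat(EX A[p U b]) = {s1, s5, s6}, so the formula holds at s5.

Yes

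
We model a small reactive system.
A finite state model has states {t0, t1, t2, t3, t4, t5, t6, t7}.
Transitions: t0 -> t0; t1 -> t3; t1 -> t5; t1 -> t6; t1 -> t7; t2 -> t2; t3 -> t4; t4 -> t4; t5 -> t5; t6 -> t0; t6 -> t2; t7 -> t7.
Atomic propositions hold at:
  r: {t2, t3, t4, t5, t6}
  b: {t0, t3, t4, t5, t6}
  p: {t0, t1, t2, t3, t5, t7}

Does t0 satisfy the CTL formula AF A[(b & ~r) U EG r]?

Sat(~r) = {t0, t1, t7}
Sat(b & ~r) = {t0}
EG r: greatest fixpoint, start Z0 = {t2, t3, t4, t5, t6}, keep only states in Sat with some successor in Z. Already a fixed point.
Sat(EG r) = {t2, t3, t4, t5, t6}
A[(b & ~r) U EG r]: least fixpoint, start Z0 = Sat(EG r) = {t2, t3, t4, t5, t6}, add states in Sat(b & ~r) with every successor in Z. Already a fixed point.
Sat(A[(b & ~r) U EG r]) = {t2, t3, t4, t5, t6}
AF A[(b & ~r) U EG r]: least fixpoint, start Z0 = {t2, t3, t4, t5, t6}, add states with every successor in Z. Already a fixed point.
Sat(AF A[(b & ~r) U EG r]) = {t2, t3, t4, t5, t6}
t0 ∉ Sat(AF A[(b & ~r) U EG r]) = {t2, t3, t4, t5, t6}, so the formula does not hold at t0.

No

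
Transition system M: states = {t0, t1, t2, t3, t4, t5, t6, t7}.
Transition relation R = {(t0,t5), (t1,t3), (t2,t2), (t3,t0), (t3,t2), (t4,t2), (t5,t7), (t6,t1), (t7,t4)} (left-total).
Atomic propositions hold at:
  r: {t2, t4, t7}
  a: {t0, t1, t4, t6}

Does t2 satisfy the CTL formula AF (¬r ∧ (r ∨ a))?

Sat(¬r) = {t0, t1, t3, t5, t6}
Sat(r ∨ a) = {t0, t1, t2, t4, t6, t7}
Sat(¬r ∧ (r ∨ a)) = {t0, t1, t6}
AF (¬r ∧ (r ∨ a)): least fixpoint, start Z0 = {t0, t1, t6}, add states with every successor in Z. Already a fixed point.
Sat(AF (¬r ∧ (r ∨ a))) = {t0, t1, t6}
t2 ∉ Sat(AF (¬r ∧ (r ∨ a))) = {t0, t1, t6}, so the formula does not hold at t2.

No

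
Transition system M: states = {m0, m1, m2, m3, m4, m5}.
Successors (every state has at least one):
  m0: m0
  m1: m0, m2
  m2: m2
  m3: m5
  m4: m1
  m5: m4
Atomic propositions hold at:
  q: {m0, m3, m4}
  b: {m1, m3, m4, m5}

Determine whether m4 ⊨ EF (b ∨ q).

Yes

Sat(b ∨ q) = {m0, m1, m3, m4, m5}
EF (b ∨ q): least fixpoint, start Z0 = {m0, m1, m3, m4, m5}, add states with some successor in Z. Already a fixed point.
Sat(EF (b ∨ q)) = {m0, m1, m3, m4, m5}
m4 ∈ Sat(EF (b ∨ q)) = {m0, m1, m3, m4, m5}, so the formula holds at m4.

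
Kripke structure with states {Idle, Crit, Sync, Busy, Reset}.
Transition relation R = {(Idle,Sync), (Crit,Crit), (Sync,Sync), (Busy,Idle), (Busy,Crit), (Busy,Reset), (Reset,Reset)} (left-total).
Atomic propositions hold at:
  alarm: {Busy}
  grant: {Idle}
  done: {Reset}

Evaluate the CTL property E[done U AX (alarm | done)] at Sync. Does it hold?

Sat(alarm | done) = {Busy, Reset}
Sat(AX (alarm | done)) = {s : every successor in {Busy, Reset}} = {Reset}
E[done U AX (alarm | done)]: least fixpoint, start Z0 = Sat(AX (alarm | done)) = {Reset}, add states in Sat(done) with some successor in Z. Already a fixed point.
Sat(E[done U AX (alarm | done)]) = {Reset}
Sync ∉ Sat(E[done U AX (alarm | done)]) = {Reset}, so the formula does not hold at Sync.

No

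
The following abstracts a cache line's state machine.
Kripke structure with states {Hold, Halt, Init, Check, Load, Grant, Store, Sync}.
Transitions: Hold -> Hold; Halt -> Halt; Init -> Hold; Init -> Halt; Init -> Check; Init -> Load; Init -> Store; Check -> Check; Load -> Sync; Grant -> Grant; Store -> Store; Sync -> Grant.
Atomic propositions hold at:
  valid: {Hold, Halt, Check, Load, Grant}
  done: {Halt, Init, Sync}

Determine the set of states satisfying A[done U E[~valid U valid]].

{Hold, Halt, Init, Check, Load, Grant, Sync}

Sat(~valid) = {Init, Store, Sync}
E[~valid U valid]: least fixpoint, start Z0 = Sat(valid) = {Hold, Halt, Check, Load, Grant}, add states in Sat(~valid) with some successor in Z. Z1 = {Hold, Halt, Init, Check, Load, Grant, Sync}; fixed.
Sat(E[~valid U valid]) = {Hold, Halt, Init, Check, Load, Grant, Sync}
A[done U E[~valid U valid]]: least fixpoint, start Z0 = Sat(E[~valid U valid]) = {Hold, Halt, Init, Check, Load, Grant, Sync}, add states in Sat(done) with every successor in Z. Already a fixed point.
Sat(A[done U E[~valid U valid]]) = {Hold, Halt, Init, Check, Load, Grant, Sync}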